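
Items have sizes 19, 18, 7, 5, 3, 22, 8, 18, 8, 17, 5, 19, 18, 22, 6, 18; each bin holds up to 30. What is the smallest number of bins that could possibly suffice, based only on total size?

8 bins

Total size = 19 + 18 + 7 + 5 + 3 + 22 + 8 + 18 + 8 + 17 + 5 + 19 + 18 + 22 + 6 + 18 = 213.
⌈213 / 30⌉ = 8.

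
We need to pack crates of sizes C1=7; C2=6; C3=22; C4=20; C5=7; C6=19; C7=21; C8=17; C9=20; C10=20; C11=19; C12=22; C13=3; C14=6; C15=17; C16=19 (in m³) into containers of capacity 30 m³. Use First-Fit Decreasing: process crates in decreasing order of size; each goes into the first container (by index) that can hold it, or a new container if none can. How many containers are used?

11

Sorted descending: 22, 22, 21, 20, 20, 20, 19, 19, 19, 17, 17, 7, 7, 6, 6, 3.
container 1: place 22 m³, 8 m³ left
container 2: place 22 m³, 8 m³ left
container 3: place 21 m³, 9 m³ left
container 4: place 20 m³, 10 m³ left
container 5: place 20 m³, 10 m³ left
container 6: place 20 m³, 10 m³ left
container 7: place 19 m³, 11 m³ left
container 8: place 19 m³, 11 m³ left
container 9: place 19 m³, 11 m³ left
container 10: place 17 m³, 13 m³ left
container 11: place 17 m³, 13 m³ left
container 1: place 7 m³, 1 m³ left
container 2: place 7 m³, 1 m³ left
container 3: place 6 m³, 3 m³ left
container 4: place 6 m³, 4 m³ left
container 3: place 3 m³, 0 m³ left
Final containers: [22,7] [22,7] [21,6,3] [20,6] [20] [20] [19] [19] [19] [17] [17].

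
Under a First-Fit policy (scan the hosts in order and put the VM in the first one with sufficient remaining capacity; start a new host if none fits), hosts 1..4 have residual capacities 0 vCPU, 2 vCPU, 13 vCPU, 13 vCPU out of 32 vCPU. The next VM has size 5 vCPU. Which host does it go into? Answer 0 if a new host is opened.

3

Hosts with room: host 3 (13 vCPU), host 4 (13 vCPU).
The first with room is host 3.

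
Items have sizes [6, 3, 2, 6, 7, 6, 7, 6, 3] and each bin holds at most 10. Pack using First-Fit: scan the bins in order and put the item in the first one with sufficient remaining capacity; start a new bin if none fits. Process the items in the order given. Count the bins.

bin 1: place 6, 4 left
bin 1: place 3, 1 left
bin 2: place 2, 8 left
bin 2: place 6, 2 left
bin 3: place 7, 3 left
bin 4: place 6, 4 left
bin 5: place 7, 3 left
bin 6: place 6, 4 left
bin 3: place 3, 0 left

6 bins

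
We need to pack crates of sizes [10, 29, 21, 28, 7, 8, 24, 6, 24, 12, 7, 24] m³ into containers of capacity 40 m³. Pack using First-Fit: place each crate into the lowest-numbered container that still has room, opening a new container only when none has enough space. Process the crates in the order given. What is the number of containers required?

Put 10 m³ in container 1; 30 m³ remain.
Put 29 m³ in container 1; 1 m³ remain.
Put 21 m³ in container 2; 19 m³ remain.
Put 28 m³ in container 3; 12 m³ remain.
Put 7 m³ in container 2; 12 m³ remain.
Put 8 m³ in container 2; 4 m³ remain.
Put 24 m³ in container 4; 16 m³ remain.
Put 6 m³ in container 3; 6 m³ remain.
Put 24 m³ in container 5; 16 m³ remain.
Put 12 m³ in container 4; 4 m³ remain.
Put 7 m³ in container 5; 9 m³ remain.
Put 24 m³ in container 6; 16 m³ remain.

6 containers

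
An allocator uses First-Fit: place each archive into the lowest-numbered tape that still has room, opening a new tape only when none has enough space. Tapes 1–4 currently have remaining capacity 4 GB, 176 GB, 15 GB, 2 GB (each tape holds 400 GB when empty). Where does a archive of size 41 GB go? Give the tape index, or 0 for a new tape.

2

Tapes with room: tape 2 (176 GB).
The first with room is tape 2.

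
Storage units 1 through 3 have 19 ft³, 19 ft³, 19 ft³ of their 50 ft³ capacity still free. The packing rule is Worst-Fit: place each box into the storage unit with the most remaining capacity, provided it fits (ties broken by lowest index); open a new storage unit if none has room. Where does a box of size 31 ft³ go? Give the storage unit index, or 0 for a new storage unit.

No storage unit has ≥ 31 ft³ free, so a new storage unit is opened.

0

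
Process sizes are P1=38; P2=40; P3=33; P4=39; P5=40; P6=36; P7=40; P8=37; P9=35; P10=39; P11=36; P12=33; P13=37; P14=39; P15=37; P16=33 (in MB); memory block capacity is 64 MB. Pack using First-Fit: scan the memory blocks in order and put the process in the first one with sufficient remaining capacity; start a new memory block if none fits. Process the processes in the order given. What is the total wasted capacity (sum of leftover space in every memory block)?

432

memory block 1: place P1 (38 MB), 26 MB left
memory block 2: place P2 (40 MB), 24 MB left
memory block 3: place P3 (33 MB), 31 MB left
memory block 4: place P4 (39 MB), 25 MB left
memory block 5: place P5 (40 MB), 24 MB left
memory block 6: place P6 (36 MB), 28 MB left
memory block 7: place P7 (40 MB), 24 MB left
memory block 8: place P8 (37 MB), 27 MB left
memory block 9: place P9 (35 MB), 29 MB left
memory block 10: place P10 (39 MB), 25 MB left
memory block 11: place P11 (36 MB), 28 MB left
memory block 12: place P12 (33 MB), 31 MB left
memory block 13: place P13 (37 MB), 27 MB left
memory block 14: place P14 (39 MB), 25 MB left
memory block 15: place P15 (37 MB), 27 MB left
memory block 16: place P16 (33 MB), 31 MB left
16 memory blocks × 64 MB = 1024 MB; used 592 MB; unused 432 MB.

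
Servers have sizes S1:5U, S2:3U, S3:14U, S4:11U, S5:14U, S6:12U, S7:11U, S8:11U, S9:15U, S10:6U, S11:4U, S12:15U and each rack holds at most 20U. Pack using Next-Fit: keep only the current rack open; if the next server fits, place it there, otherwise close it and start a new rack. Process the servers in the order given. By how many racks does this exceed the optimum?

Next-Fit: [5,3] [14] [11] [14] [12] [11] [11] [15] [6,4] [15] → 10 racks.
8 servers exceed 10U (half the capacity), and no two of those can share a rack, so at least 8 racks are needed.
An optimal packing achieves that bound: [15,5] [15,4] [14,6] [14,3] [12] [11] [11] [11] → 8 racks.
Excess: 10 − 8 = 2.

2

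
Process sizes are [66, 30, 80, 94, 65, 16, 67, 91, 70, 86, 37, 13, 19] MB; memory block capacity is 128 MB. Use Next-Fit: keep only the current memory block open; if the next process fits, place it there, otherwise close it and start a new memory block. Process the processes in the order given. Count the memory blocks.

Put 66 MB in memory block 1; 62 MB remain.
Put 30 MB in memory block 1; 32 MB remain.
Put 80 MB in memory block 2; 48 MB remain.
Put 94 MB in memory block 3; 34 MB remain.
Put 65 MB in memory block 4; 63 MB remain.
Put 16 MB in memory block 4; 47 MB remain.
Put 67 MB in memory block 5; 61 MB remain.
Put 91 MB in memory block 6; 37 MB remain.
Put 70 MB in memory block 7; 58 MB remain.
Put 86 MB in memory block 8; 42 MB remain.
Put 37 MB in memory block 8; 5 MB remain.
Put 13 MB in memory block 9; 115 MB remain.
Put 19 MB in memory block 9; 96 MB remain.
Final memory blocks: [66,30] [80] [94] [65,16] [67] [91] [70] [86,37] [13,19].

9 memory blocks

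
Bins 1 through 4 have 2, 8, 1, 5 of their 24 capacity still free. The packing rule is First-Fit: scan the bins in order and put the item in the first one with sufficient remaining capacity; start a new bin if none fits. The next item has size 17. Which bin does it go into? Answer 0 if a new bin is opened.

0

No bin has ≥ 17 free, so a new bin is opened.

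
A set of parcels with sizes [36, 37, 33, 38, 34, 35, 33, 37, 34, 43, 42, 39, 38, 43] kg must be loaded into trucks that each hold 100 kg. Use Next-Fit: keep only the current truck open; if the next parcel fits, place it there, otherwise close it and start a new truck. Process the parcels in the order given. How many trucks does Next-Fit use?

truck 1: place 36 kg, 64 kg left
truck 1: place 37 kg, 27 kg left
truck 2: place 33 kg, 67 kg left
truck 2: place 38 kg, 29 kg left
truck 3: place 34 kg, 66 kg left
truck 3: place 35 kg, 31 kg left
truck 4: place 33 kg, 67 kg left
truck 4: place 37 kg, 30 kg left
truck 5: place 34 kg, 66 kg left
truck 5: place 43 kg, 23 kg left
truck 6: place 42 kg, 58 kg left
truck 6: place 39 kg, 19 kg left
truck 7: place 38 kg, 62 kg left
truck 7: place 43 kg, 19 kg left

7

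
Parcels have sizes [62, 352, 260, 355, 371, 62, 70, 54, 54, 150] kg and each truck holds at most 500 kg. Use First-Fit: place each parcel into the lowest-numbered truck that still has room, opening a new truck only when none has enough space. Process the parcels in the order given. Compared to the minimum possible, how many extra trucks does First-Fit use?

First-Fit: [62,352,62] [260,70,54,54] [355] [371] [150] → 5 trucks.
Total size 1790 kg; any packing needs at least ⌈1790/500⌉ = 4 trucks.
An optimal packing achieves that bound: [371,70,54] [355,62,62] [352,54] [260,150] → 4 trucks.
Excess: 5 − 4 = 1.

1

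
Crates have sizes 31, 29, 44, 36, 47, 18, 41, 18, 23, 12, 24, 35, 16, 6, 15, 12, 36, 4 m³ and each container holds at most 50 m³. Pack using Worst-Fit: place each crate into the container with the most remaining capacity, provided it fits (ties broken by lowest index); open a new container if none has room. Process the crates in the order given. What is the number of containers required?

10 containers

31 m³ → container 1 (remaining 19 m³)
29 m³ → container 2 (remaining 21 m³)
44 m³ → container 3 (remaining 6 m³)
36 m³ → container 4 (remaining 14 m³)
47 m³ → container 5 (remaining 3 m³)
18 m³ → container 2 (remaining 3 m³)
41 m³ → container 6 (remaining 9 m³)
18 m³ → container 1 (remaining 1 m³)
23 m³ → container 7 (remaining 27 m³)
12 m³ → container 7 (remaining 15 m³)
24 m³ → container 8 (remaining 26 m³)
35 m³ → container 9 (remaining 15 m³)
16 m³ → container 8 (remaining 10 m³)
6 m³ → container 7 (remaining 9 m³)
15 m³ → container 9 (remaining 0 m³)
12 m³ → container 4 (remaining 2 m³)
36 m³ → container 10 (remaining 14 m³)
4 m³ → container 10 (remaining 10 m³)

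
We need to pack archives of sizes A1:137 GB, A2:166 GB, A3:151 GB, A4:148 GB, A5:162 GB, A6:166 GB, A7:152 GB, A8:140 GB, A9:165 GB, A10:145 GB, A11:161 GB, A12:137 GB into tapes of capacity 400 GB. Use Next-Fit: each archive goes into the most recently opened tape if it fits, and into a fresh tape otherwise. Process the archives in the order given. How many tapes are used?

tape 1: place A1 (137 GB), 263 GB left
tape 1: place A2 (166 GB), 97 GB left
tape 2: place A3 (151 GB), 249 GB left
tape 2: place A4 (148 GB), 101 GB left
tape 3: place A5 (162 GB), 238 GB left
tape 3: place A6 (166 GB), 72 GB left
tape 4: place A7 (152 GB), 248 GB left
tape 4: place A8 (140 GB), 108 GB left
tape 5: place A9 (165 GB), 235 GB left
tape 5: place A10 (145 GB), 90 GB left
tape 6: place A11 (161 GB), 239 GB left
tape 6: place A12 (137 GB), 102 GB left

6 tapes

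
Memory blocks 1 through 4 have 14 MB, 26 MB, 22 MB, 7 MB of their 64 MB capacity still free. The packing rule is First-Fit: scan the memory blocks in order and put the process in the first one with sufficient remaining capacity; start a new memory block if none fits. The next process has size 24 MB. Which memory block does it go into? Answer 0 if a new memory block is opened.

2

Memory blocks with room: memory block 2 (26 MB).
The first with room is memory block 2.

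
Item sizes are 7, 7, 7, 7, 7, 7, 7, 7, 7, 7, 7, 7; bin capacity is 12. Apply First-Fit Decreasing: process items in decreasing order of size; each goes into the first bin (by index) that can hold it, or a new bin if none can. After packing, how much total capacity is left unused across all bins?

60

Sorted descending: 7, 7, 7, 7, 7, 7, 7, 7, 7, 7, 7, 7.
bin 1: place 7, 5 left
bin 2: place 7, 5 left
bin 3: place 7, 5 left
bin 4: place 7, 5 left
bin 5: place 7, 5 left
bin 6: place 7, 5 left
bin 7: place 7, 5 left
bin 8: place 7, 5 left
bin 9: place 7, 5 left
bin 10: place 7, 5 left
bin 11: place 7, 5 left
bin 12: place 7, 5 left
12 bins × 12 = 144; used 84; unused 60.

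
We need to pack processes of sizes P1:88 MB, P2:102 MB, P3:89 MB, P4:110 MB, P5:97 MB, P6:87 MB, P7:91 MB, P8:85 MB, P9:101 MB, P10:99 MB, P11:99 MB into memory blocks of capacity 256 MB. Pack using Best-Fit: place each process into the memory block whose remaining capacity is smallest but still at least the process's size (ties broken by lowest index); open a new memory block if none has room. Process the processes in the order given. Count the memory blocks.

P1 (88 MB) → memory block 1 (remaining 168 MB)
P2 (102 MB) → memory block 1 (remaining 66 MB)
P3 (89 MB) → memory block 2 (remaining 167 MB)
P4 (110 MB) → memory block 2 (remaining 57 MB)
P5 (97 MB) → memory block 3 (remaining 159 MB)
P6 (87 MB) → memory block 3 (remaining 72 MB)
P7 (91 MB) → memory block 4 (remaining 165 MB)
P8 (85 MB) → memory block 4 (remaining 80 MB)
P9 (101 MB) → memory block 5 (remaining 155 MB)
P10 (99 MB) → memory block 5 (remaining 56 MB)
P11 (99 MB) → memory block 6 (remaining 157 MB)

6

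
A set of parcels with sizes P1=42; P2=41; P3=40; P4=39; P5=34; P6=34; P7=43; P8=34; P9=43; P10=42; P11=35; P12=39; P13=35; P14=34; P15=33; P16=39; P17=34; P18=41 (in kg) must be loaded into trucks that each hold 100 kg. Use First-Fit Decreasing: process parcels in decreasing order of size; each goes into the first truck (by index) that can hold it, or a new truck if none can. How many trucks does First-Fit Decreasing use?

Sorted descending: 43, 43, 42, 42, 41, 41, 40, 39, 39, 39, 35, 35, 34, 34, 34, 34, 34, 33.
43 kg → truck 1 (remaining 57 kg)
43 kg → truck 1 (remaining 14 kg)
42 kg → truck 2 (remaining 58 kg)
42 kg → truck 2 (remaining 16 kg)
41 kg → truck 3 (remaining 59 kg)
41 kg → truck 3 (remaining 18 kg)
40 kg → truck 4 (remaining 60 kg)
39 kg → truck 4 (remaining 21 kg)
39 kg → truck 5 (remaining 61 kg)
39 kg → truck 5 (remaining 22 kg)
35 kg → truck 6 (remaining 65 kg)
35 kg → truck 6 (remaining 30 kg)
34 kg → truck 7 (remaining 66 kg)
34 kg → truck 7 (remaining 32 kg)
34 kg → truck 8 (remaining 66 kg)
34 kg → truck 8 (remaining 32 kg)
34 kg → truck 9 (remaining 66 kg)
33 kg → truck 9 (remaining 33 kg)
Final trucks: [43,43] [42,42] [41,41] [40,39] [39,39] [35,35] [34,34] [34,34] [34,33].

9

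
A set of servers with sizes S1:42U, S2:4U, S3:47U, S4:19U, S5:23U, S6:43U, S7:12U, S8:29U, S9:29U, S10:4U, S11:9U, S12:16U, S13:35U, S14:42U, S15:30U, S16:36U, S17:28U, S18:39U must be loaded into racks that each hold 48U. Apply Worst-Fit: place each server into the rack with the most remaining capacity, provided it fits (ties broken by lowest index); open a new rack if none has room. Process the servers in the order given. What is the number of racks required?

12

rack 1: place S1 (42U), 6U left
rack 1: place S2 (4U), 2U left
rack 2: place S3 (47U), 1U left
rack 3: place S4 (19U), 29U left
rack 3: place S5 (23U), 6U left
rack 4: place S6 (43U), 5U left
rack 5: place S7 (12U), 36U left
rack 5: place S8 (29U), 7U left
rack 6: place S9 (29U), 19U left
rack 6: place S10 (4U), 15U left
rack 6: place S11 (9U), 6U left
rack 7: place S12 (16U), 32U left
rack 8: place S13 (35U), 13U left
rack 9: place S14 (42U), 6U left
rack 7: place S15 (30U), 2U left
rack 10: place S16 (36U), 12U left
rack 11: place S17 (28U), 20U left
rack 12: place S18 (39U), 9U left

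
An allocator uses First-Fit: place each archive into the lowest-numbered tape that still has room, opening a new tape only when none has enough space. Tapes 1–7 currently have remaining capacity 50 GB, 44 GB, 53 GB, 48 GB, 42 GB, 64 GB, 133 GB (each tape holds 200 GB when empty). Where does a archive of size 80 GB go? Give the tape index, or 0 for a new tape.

7

Tapes with room: tape 7 (133 GB).
The first with room is tape 7.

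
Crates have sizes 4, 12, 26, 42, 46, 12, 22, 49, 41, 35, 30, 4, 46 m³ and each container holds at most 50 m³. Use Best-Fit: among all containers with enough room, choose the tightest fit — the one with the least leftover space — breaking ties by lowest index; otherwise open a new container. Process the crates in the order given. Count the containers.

9

4 m³ → container 1 (remaining 46 m³)
12 m³ → container 1 (remaining 34 m³)
26 m³ → container 1 (remaining 8 m³)
42 m³ → container 2 (remaining 8 m³)
46 m³ → container 3 (remaining 4 m³)
12 m³ → container 4 (remaining 38 m³)
22 m³ → container 4 (remaining 16 m³)
49 m³ → container 5 (remaining 1 m³)
41 m³ → container 6 (remaining 9 m³)
35 m³ → container 7 (remaining 15 m³)
30 m³ → container 8 (remaining 20 m³)
4 m³ → container 3 (remaining 0 m³)
46 m³ → container 9 (remaining 4 m³)
Final containers: [4,12,26] [42] [46,4] [12,22] [49] [41] [35] [30] [46].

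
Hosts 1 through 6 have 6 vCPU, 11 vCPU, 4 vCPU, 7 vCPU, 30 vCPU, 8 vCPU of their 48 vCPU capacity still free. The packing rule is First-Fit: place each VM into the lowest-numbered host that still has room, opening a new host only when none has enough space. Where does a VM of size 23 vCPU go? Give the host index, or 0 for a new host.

Hosts with room: host 5 (30 vCPU).
The first with room is host 5.

5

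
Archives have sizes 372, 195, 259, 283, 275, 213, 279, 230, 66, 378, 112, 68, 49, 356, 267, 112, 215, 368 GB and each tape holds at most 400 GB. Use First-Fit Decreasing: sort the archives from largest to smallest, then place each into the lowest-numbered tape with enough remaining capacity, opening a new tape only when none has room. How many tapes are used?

Sorted descending: 378, 372, 368, 356, 283, 279, 275, 267, 259, 230, 215, 213, 195, 112, 112, 68, 66, 49.
Put 378 GB in tape 1; 22 GB remain.
Put 372 GB in tape 2; 28 GB remain.
Put 368 GB in tape 3; 32 GB remain.
Put 356 GB in tape 4; 44 GB remain.
Put 283 GB in tape 5; 117 GB remain.
Put 279 GB in tape 6; 121 GB remain.
Put 275 GB in tape 7; 125 GB remain.
Put 267 GB in tape 8; 133 GB remain.
Put 259 GB in tape 9; 141 GB remain.
Put 230 GB in tape 10; 170 GB remain.
Put 215 GB in tape 11; 185 GB remain.
Put 213 GB in tape 12; 187 GB remain.
Put 195 GB in tape 13; 205 GB remain.
Put 112 GB in tape 5; 5 GB remain.
Put 112 GB in tape 6; 9 GB remain.
Put 68 GB in tape 7; 57 GB remain.
Put 66 GB in tape 8; 67 GB remain.
Put 49 GB in tape 7; 8 GB remain.

13 tapes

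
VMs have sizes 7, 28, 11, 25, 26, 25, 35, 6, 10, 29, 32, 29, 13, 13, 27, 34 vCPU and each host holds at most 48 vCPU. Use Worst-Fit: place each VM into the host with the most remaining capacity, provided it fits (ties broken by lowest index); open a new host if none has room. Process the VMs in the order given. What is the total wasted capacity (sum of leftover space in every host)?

host 1: place 7 vCPU, 41 vCPU left
host 1: place 28 vCPU, 13 vCPU left
host 1: place 11 vCPU, 2 vCPU left
host 2: place 25 vCPU, 23 vCPU left
host 3: place 26 vCPU, 22 vCPU left
host 4: place 25 vCPU, 23 vCPU left
host 5: place 35 vCPU, 13 vCPU left
host 2: place 6 vCPU, 17 vCPU left
host 4: place 10 vCPU, 13 vCPU left
host 6: place 29 vCPU, 19 vCPU left
host 7: place 32 vCPU, 16 vCPU left
host 8: place 29 vCPU, 19 vCPU left
host 3: place 13 vCPU, 9 vCPU left
host 6: place 13 vCPU, 6 vCPU left
host 9: place 27 vCPU, 21 vCPU left
host 10: place 34 vCPU, 14 vCPU left
10 hosts × 48 vCPU = 480 vCPU; used 350 vCPU; unused 130 vCPU.

130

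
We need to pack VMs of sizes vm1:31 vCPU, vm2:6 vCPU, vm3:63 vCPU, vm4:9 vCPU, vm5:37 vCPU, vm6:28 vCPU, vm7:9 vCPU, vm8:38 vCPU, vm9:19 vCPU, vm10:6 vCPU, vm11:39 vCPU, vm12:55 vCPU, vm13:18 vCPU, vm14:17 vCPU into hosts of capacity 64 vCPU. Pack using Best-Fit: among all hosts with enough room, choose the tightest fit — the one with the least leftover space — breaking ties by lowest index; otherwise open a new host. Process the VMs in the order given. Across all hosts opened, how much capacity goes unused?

73

Put vm1 (31 vCPU) in host 1; 33 vCPU remain.
Put vm2 (6 vCPU) in host 1; 27 vCPU remain.
Put vm3 (63 vCPU) in host 2; 1 vCPU remain.
Put vm4 (9 vCPU) in host 1; 18 vCPU remain.
Put vm5 (37 vCPU) in host 3; 27 vCPU remain.
Put vm6 (28 vCPU) in host 4; 36 vCPU remain.
Put vm7 (9 vCPU) in host 1; 9 vCPU remain.
Put vm8 (38 vCPU) in host 5; 26 vCPU remain.
Put vm9 (19 vCPU) in host 5; 7 vCPU remain.
Put vm10 (6 vCPU) in host 5; 1 vCPU remain.
Put vm11 (39 vCPU) in host 6; 25 vCPU remain.
Put vm12 (55 vCPU) in host 7; 9 vCPU remain.
Put vm13 (18 vCPU) in host 6; 7 vCPU remain.
Put vm14 (17 vCPU) in host 3; 10 vCPU remain.
7 hosts × 64 vCPU = 448 vCPU; used 375 vCPU; unused 73 vCPU.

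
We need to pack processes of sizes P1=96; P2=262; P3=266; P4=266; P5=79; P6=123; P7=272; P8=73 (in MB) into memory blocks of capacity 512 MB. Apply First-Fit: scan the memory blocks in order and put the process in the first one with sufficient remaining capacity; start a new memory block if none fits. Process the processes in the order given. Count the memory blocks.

memory block 1: place P1 (96 MB), 416 MB left
memory block 1: place P2 (262 MB), 154 MB left
memory block 2: place P3 (266 MB), 246 MB left
memory block 3: place P4 (266 MB), 246 MB left
memory block 1: place P5 (79 MB), 75 MB left
memory block 2: place P6 (123 MB), 123 MB left
memory block 4: place P7 (272 MB), 240 MB left
memory block 1: place P8 (73 MB), 2 MB left
Final memory blocks: [96,262,79,73] [266,123] [266] [272].

4 memory blocks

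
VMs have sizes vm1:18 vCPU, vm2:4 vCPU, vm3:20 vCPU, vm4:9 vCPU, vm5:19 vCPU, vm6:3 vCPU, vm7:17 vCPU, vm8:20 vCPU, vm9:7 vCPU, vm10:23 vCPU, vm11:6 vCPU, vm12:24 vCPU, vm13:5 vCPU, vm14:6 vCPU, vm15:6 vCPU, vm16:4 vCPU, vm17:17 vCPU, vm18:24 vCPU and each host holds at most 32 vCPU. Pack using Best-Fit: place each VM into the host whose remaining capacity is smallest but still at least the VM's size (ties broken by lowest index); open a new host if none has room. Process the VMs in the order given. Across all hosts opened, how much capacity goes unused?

Put vm1 (18 vCPU) in host 1; 14 vCPU remain.
Put vm2 (4 vCPU) in host 1; 10 vCPU remain.
Put vm3 (20 vCPU) in host 2; 12 vCPU remain.
Put vm4 (9 vCPU) in host 1; 1 vCPU remain.
Put vm5 (19 vCPU) in host 3; 13 vCPU remain.
Put vm6 (3 vCPU) in host 2; 9 vCPU remain.
Put vm7 (17 vCPU) in host 4; 15 vCPU remain.
Put vm8 (20 vCPU) in host 5; 12 vCPU remain.
Put vm9 (7 vCPU) in host 2; 2 vCPU remain.
Put vm10 (23 vCPU) in host 6; 9 vCPU remain.
Put vm11 (6 vCPU) in host 6; 3 vCPU remain.
Put vm12 (24 vCPU) in host 7; 8 vCPU remain.
Put vm13 (5 vCPU) in host 7; 3 vCPU remain.
Put vm14 (6 vCPU) in host 5; 6 vCPU remain.
Put vm15 (6 vCPU) in host 5; 0 vCPU remain.
Put vm16 (4 vCPU) in host 3; 9 vCPU remain.
Put vm17 (17 vCPU) in host 8; 15 vCPU remain.
Put vm18 (24 vCPU) in host 9; 8 vCPU remain.
9 hosts × 32 vCPU = 288 vCPU; used 232 vCPU; unused 56 vCPU.

56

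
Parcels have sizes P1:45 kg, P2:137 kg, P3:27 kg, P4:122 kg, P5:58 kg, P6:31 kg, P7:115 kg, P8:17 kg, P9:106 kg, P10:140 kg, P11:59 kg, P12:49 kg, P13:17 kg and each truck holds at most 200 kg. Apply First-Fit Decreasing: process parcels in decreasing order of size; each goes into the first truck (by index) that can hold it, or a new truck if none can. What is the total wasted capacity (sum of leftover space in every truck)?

77

Sorted descending: 140, 137, 122, 115, 106, 59, 58, 49, 45, 31, 27, 17, 17.
140 kg → truck 1 (remaining 60 kg)
137 kg → truck 2 (remaining 63 kg)
122 kg → truck 3 (remaining 78 kg)
115 kg → truck 4 (remaining 85 kg)
106 kg → truck 5 (remaining 94 kg)
59 kg → truck 1 (remaining 1 kg)
58 kg → truck 2 (remaining 5 kg)
49 kg → truck 3 (remaining 29 kg)
45 kg → truck 4 (remaining 40 kg)
31 kg → truck 4 (remaining 9 kg)
27 kg → truck 3 (remaining 2 kg)
17 kg → truck 5 (remaining 77 kg)
17 kg → truck 5 (remaining 60 kg)
5 trucks × 200 kg = 1000 kg; used 923 kg; unused 77 kg.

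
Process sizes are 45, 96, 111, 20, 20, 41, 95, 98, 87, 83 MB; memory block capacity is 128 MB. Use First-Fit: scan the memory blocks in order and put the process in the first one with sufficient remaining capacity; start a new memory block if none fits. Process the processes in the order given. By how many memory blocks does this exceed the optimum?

1

First-Fit: [45,20,20,41] [96] [111] [95] [98] [87] [83] → 7 memory blocks.
Total size 696 MB; any packing needs at least ⌈696/128⌉ = 6 memory blocks.
An optimal packing achieves that bound: [111] [98,20] [96,20] [95] [87,41] [83,45] → 6 memory blocks.
Excess: 7 − 6 = 1.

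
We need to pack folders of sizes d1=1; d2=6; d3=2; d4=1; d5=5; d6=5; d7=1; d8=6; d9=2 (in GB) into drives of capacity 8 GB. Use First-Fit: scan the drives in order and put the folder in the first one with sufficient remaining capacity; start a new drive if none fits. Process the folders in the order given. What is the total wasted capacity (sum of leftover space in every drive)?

drive 1: place d1 (1 GB), 7 GB left
drive 1: place d2 (6 GB), 1 GB left
drive 2: place d3 (2 GB), 6 GB left
drive 1: place d4 (1 GB), 0 GB left
drive 2: place d5 (5 GB), 1 GB left
drive 3: place d6 (5 GB), 3 GB left
drive 2: place d7 (1 GB), 0 GB left
drive 4: place d8 (6 GB), 2 GB left
drive 3: place d9 (2 GB), 1 GB left
4 drives × 8 GB = 32 GB; used 29 GB; unused 3 GB.

3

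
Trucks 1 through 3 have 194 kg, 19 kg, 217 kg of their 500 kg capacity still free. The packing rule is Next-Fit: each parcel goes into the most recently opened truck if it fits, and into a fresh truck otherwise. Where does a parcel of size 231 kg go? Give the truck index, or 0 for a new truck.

0

Next-Fit only looks at truck 3, which has 217 kg free.
231 kg does not fit, so a new truck is opened.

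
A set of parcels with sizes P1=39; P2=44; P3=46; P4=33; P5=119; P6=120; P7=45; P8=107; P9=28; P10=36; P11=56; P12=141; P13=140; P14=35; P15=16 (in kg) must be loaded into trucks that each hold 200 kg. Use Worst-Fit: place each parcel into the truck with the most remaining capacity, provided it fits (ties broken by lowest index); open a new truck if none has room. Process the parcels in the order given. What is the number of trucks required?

P1 (39 kg) → truck 1 (remaining 161 kg)
P2 (44 kg) → truck 1 (remaining 117 kg)
P3 (46 kg) → truck 1 (remaining 71 kg)
P4 (33 kg) → truck 1 (remaining 38 kg)
P5 (119 kg) → truck 2 (remaining 81 kg)
P6 (120 kg) → truck 3 (remaining 80 kg)
P7 (45 kg) → truck 2 (remaining 36 kg)
P8 (107 kg) → truck 4 (remaining 93 kg)
P9 (28 kg) → truck 4 (remaining 65 kg)
P10 (36 kg) → truck 3 (remaining 44 kg)
P11 (56 kg) → truck 4 (remaining 9 kg)
P12 (141 kg) → truck 5 (remaining 59 kg)
P13 (140 kg) → truck 6 (remaining 60 kg)
P14 (35 kg) → truck 6 (remaining 25 kg)
P15 (16 kg) → truck 5 (remaining 43 kg)
Final trucks: [39,44,46,33] [119,45] [120,36] [107,28,56] [141,16] [140,35].

6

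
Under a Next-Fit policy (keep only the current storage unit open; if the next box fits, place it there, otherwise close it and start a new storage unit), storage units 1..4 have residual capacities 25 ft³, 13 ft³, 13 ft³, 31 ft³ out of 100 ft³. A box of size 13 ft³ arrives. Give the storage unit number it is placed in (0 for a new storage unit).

Next-Fit only looks at storage unit 4, which has 31 ft³ free.
13 ft³ fits there.

4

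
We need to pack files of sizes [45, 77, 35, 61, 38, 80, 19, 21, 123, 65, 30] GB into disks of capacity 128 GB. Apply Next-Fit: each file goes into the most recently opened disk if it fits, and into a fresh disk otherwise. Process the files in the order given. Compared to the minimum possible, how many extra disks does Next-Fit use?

1

Next-Fit: [45,77] [35,61] [38,80] [19,21] [123] [65,30] → 6 disks.
Total size 594 GB; any packing needs at least ⌈594/128⌉ = 5 disks.
An optimal packing achieves that bound: [123] [80,45] [77,38] [65,61] [35,30,21,19] → 5 disks.
Excess: 6 − 5 = 1.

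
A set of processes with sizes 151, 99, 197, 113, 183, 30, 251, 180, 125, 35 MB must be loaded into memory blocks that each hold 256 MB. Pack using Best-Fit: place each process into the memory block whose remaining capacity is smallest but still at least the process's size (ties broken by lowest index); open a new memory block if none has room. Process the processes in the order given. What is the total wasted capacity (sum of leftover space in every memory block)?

172

memory block 1: place 151 MB, 105 MB left
memory block 1: place 99 MB, 6 MB left
memory block 2: place 197 MB, 59 MB left
memory block 3: place 113 MB, 143 MB left
memory block 4: place 183 MB, 73 MB left
memory block 2: place 30 MB, 29 MB left
memory block 5: place 251 MB, 5 MB left
memory block 6: place 180 MB, 76 MB left
memory block 3: place 125 MB, 18 MB left
memory block 4: place 35 MB, 38 MB left
6 memory blocks × 256 MB = 1536 MB; used 1364 MB; unused 172 MB.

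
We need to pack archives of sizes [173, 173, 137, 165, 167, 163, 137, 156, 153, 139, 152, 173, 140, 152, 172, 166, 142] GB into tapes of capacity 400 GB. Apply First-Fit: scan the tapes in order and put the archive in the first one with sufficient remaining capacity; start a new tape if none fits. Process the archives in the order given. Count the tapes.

9

Put 173 GB in tape 1; 227 GB remain.
Put 173 GB in tape 1; 54 GB remain.
Put 137 GB in tape 2; 263 GB remain.
Put 165 GB in tape 2; 98 GB remain.
Put 167 GB in tape 3; 233 GB remain.
Put 163 GB in tape 3; 70 GB remain.
Put 137 GB in tape 4; 263 GB remain.
Put 156 GB in tape 4; 107 GB remain.
Put 153 GB in tape 5; 247 GB remain.
Put 139 GB in tape 5; 108 GB remain.
Put 152 GB in tape 6; 248 GB remain.
Put 173 GB in tape 6; 75 GB remain.
Put 140 GB in tape 7; 260 GB remain.
Put 152 GB in tape 7; 108 GB remain.
Put 172 GB in tape 8; 228 GB remain.
Put 166 GB in tape 8; 62 GB remain.
Put 142 GB in tape 9; 258 GB remain.
Final tapes: [173,173] [137,165] [167,163] [137,156] [153,139] [152,173] [140,152] [172,166] [142].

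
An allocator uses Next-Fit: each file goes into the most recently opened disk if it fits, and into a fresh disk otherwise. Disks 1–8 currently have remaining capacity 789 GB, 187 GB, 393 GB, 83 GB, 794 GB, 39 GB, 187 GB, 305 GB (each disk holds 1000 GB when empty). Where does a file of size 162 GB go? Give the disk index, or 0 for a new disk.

8

Next-Fit only looks at disk 8, which has 305 GB free.
162 GB fits there.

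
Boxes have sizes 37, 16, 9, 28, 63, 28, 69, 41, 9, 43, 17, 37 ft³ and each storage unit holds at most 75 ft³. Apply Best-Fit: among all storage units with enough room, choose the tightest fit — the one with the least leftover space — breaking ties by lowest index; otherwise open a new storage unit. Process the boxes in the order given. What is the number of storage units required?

7 storage units

storage unit 1: place 37 ft³, 38 ft³ left
storage unit 1: place 16 ft³, 22 ft³ left
storage unit 1: place 9 ft³, 13 ft³ left
storage unit 2: place 28 ft³, 47 ft³ left
storage unit 3: place 63 ft³, 12 ft³ left
storage unit 2: place 28 ft³, 19 ft³ left
storage unit 4: place 69 ft³, 6 ft³ left
storage unit 5: place 41 ft³, 34 ft³ left
storage unit 3: place 9 ft³, 3 ft³ left
storage unit 6: place 43 ft³, 32 ft³ left
storage unit 2: place 17 ft³, 2 ft³ left
storage unit 7: place 37 ft³, 38 ft³ left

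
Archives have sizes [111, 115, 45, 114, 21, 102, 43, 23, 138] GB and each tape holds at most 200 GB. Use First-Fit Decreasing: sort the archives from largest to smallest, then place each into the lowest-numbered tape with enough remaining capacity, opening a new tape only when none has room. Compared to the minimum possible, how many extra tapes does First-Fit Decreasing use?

First-Fit Decreasing: [138,45] [115,43,23] [114,21] [111] [102] → 5 tapes.
5 archives exceed 100 GB (half the capacity), and no two of those can share a tape, so at least 5 tapes are needed.
So 5 is already optimal.

0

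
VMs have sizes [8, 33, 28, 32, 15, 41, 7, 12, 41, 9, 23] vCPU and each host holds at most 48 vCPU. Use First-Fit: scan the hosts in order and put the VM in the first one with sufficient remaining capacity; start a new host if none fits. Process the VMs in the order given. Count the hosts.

6 hosts

Put 8 vCPU in host 1; 40 vCPU remain.
Put 33 vCPU in host 1; 7 vCPU remain.
Put 28 vCPU in host 2; 20 vCPU remain.
Put 32 vCPU in host 3; 16 vCPU remain.
Put 15 vCPU in host 2; 5 vCPU remain.
Put 41 vCPU in host 4; 7 vCPU remain.
Put 7 vCPU in host 1; 0 vCPU remain.
Put 12 vCPU in host 3; 4 vCPU remain.
Put 41 vCPU in host 5; 7 vCPU remain.
Put 9 vCPU in host 6; 39 vCPU remain.
Put 23 vCPU in host 6; 16 vCPU remain.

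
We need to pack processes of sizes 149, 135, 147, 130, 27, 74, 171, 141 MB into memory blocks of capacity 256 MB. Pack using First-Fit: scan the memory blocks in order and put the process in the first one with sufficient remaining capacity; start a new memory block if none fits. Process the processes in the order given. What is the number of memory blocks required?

6 memory blocks

memory block 1: place 149 MB, 107 MB left
memory block 2: place 135 MB, 121 MB left
memory block 3: place 147 MB, 109 MB left
memory block 4: place 130 MB, 126 MB left
memory block 1: place 27 MB, 80 MB left
memory block 1: place 74 MB, 6 MB left
memory block 5: place 171 MB, 85 MB left
memory block 6: place 141 MB, 115 MB left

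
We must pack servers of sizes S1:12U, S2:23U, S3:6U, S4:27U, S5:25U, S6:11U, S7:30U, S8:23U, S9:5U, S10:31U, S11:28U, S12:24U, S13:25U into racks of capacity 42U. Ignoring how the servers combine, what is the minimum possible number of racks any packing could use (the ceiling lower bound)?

7

Total size = 12 + 23 + 6 + 27 + 25 + 11 + 30 + 23 + 5 + 31 + 28 + 24 + 25 = 270U.
⌈270 / 42⌉ = 7.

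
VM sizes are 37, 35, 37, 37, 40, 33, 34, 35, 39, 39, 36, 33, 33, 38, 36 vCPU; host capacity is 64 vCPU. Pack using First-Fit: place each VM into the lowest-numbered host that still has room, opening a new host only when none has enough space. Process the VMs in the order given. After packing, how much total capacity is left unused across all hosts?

Put 37 vCPU in host 1; 27 vCPU remain.
Put 35 vCPU in host 2; 29 vCPU remain.
Put 37 vCPU in host 3; 27 vCPU remain.
Put 37 vCPU in host 4; 27 vCPU remain.
Put 40 vCPU in host 5; 24 vCPU remain.
Put 33 vCPU in host 6; 31 vCPU remain.
Put 34 vCPU in host 7; 30 vCPU remain.
Put 35 vCPU in host 8; 29 vCPU remain.
Put 39 vCPU in host 9; 25 vCPU remain.
Put 39 vCPU in host 10; 25 vCPU remain.
Put 36 vCPU in host 11; 28 vCPU remain.
Put 33 vCPU in host 12; 31 vCPU remain.
Put 33 vCPU in host 13; 31 vCPU remain.
Put 38 vCPU in host 14; 26 vCPU remain.
Put 36 vCPU in host 15; 28 vCPU remain.
15 hosts × 64 vCPU = 960 vCPU; used 542 vCPU; unused 418 vCPU.

418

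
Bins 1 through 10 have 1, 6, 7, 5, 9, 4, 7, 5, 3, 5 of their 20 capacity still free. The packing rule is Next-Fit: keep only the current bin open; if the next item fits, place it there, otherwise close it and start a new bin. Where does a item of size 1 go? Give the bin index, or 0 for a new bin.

10

Next-Fit only looks at bin 10, which has 5 free.
1 fits there.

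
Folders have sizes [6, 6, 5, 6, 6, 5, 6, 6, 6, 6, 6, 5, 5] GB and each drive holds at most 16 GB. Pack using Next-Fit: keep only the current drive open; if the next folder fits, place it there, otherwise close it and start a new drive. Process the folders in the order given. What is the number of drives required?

6

Put 6 GB in drive 1; 10 GB remain.
Put 6 GB in drive 1; 4 GB remain.
Put 5 GB in drive 2; 11 GB remain.
Put 6 GB in drive 2; 5 GB remain.
Put 6 GB in drive 3; 10 GB remain.
Put 5 GB in drive 3; 5 GB remain.
Put 6 GB in drive 4; 10 GB remain.
Put 6 GB in drive 4; 4 GB remain.
Put 6 GB in drive 5; 10 GB remain.
Put 6 GB in drive 5; 4 GB remain.
Put 6 GB in drive 6; 10 GB remain.
Put 5 GB in drive 6; 5 GB remain.
Put 5 GB in drive 6; 0 GB remain.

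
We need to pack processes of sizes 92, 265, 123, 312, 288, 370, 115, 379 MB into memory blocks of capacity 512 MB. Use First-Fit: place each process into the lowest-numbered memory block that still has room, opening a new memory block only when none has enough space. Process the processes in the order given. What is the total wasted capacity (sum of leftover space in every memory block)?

92 MB → memory block 1 (remaining 420 MB)
265 MB → memory block 1 (remaining 155 MB)
123 MB → memory block 1 (remaining 32 MB)
312 MB → memory block 2 (remaining 200 MB)
288 MB → memory block 3 (remaining 224 MB)
370 MB → memory block 4 (remaining 142 MB)
115 MB → memory block 2 (remaining 85 MB)
379 MB → memory block 5 (remaining 133 MB)
5 memory blocks × 512 MB = 2560 MB; used 1944 MB; unused 616 MB.

616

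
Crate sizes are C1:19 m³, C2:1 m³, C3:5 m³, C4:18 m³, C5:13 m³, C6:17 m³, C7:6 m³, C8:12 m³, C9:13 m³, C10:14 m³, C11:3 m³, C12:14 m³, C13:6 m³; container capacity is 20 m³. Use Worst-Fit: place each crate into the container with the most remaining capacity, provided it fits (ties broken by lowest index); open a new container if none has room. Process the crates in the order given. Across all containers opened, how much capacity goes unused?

19

C1 (19 m³) → container 1 (remaining 1 m³)
C2 (1 m³) → container 1 (remaining 0 m³)
C3 (5 m³) → container 2 (remaining 15 m³)
C4 (18 m³) → container 3 (remaining 2 m³)
C5 (13 m³) → container 2 (remaining 2 m³)
C6 (17 m³) → container 4 (remaining 3 m³)
C7 (6 m³) → container 5 (remaining 14 m³)
C8 (12 m³) → container 5 (remaining 2 m³)
C9 (13 m³) → container 6 (remaining 7 m³)
C10 (14 m³) → container 7 (remaining 6 m³)
C11 (3 m³) → container 6 (remaining 4 m³)
C12 (14 m³) → container 8 (remaining 6 m³)
C13 (6 m³) → container 7 (remaining 0 m³)
8 containers × 20 m³ = 160 m³; used 141 m³; unused 19 m³.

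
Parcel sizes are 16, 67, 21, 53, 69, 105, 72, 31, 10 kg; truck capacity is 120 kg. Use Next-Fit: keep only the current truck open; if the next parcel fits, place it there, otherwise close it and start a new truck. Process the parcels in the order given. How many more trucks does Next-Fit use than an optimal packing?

Next-Fit: [16,67,21] [53] [69] [105] [72,31,10] → 5 trucks.
Total size 444 kg; any packing needs at least ⌈444/120⌉ = 4 trucks.
An optimal packing achieves that bound: [105,10] [72,31,16] [69,21] [67,53] → 4 trucks.
Excess: 5 − 4 = 1.

1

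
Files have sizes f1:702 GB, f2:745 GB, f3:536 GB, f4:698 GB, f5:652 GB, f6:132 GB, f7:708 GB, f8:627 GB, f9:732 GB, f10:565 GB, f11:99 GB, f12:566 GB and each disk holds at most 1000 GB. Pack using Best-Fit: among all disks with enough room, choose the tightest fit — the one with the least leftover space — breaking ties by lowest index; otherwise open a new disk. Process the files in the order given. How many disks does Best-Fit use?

Put f1 (702 GB) in disk 1; 298 GB remain.
Put f2 (745 GB) in disk 2; 255 GB remain.
Put f3 (536 GB) in disk 3; 464 GB remain.
Put f4 (698 GB) in disk 4; 302 GB remain.
Put f5 (652 GB) in disk 5; 348 GB remain.
Put f6 (132 GB) in disk 2; 123 GB remain.
Put f7 (708 GB) in disk 6; 292 GB remain.
Put f8 (627 GB) in disk 7; 373 GB remain.
Put f9 (732 GB) in disk 8; 268 GB remain.
Put f10 (565 GB) in disk 9; 435 GB remain.
Put f11 (99 GB) in disk 2; 24 GB remain.
Put f12 (566 GB) in disk 10; 434 GB remain.
Final disks: [702] [745,132,99] [536] [698] [652] [708] [627] [732] [565] [566].

10 disks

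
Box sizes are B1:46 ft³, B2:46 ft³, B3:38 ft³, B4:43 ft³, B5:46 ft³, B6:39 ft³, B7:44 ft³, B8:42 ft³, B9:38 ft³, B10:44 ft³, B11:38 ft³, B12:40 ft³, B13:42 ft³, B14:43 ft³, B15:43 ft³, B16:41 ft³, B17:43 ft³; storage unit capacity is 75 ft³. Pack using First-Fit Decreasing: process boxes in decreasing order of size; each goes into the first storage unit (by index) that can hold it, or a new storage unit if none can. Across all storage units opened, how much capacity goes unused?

559

Sorted descending: 46, 46, 46, 44, 44, 43, 43, 43, 43, 42, 42, 41, 40, 39, 38, 38, 38.
Put 46 ft³ in storage unit 1; 29 ft³ remain.
Put 46 ft³ in storage unit 2; 29 ft³ remain.
Put 46 ft³ in storage unit 3; 29 ft³ remain.
Put 44 ft³ in storage unit 4; 31 ft³ remain.
Put 44 ft³ in storage unit 5; 31 ft³ remain.
Put 43 ft³ in storage unit 6; 32 ft³ remain.
Put 43 ft³ in storage unit 7; 32 ft³ remain.
Put 43 ft³ in storage unit 8; 32 ft³ remain.
Put 43 ft³ in storage unit 9; 32 ft³ remain.
Put 42 ft³ in storage unit 10; 33 ft³ remain.
Put 42 ft³ in storage unit 11; 33 ft³ remain.
Put 41 ft³ in storage unit 12; 34 ft³ remain.
Put 40 ft³ in storage unit 13; 35 ft³ remain.
Put 39 ft³ in storage unit 14; 36 ft³ remain.
Put 38 ft³ in storage unit 15; 37 ft³ remain.
Put 38 ft³ in storage unit 16; 37 ft³ remain.
Put 38 ft³ in storage unit 17; 37 ft³ remain.
17 storage units × 75 ft³ = 1275 ft³; used 716 ft³; unused 559 ft³.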